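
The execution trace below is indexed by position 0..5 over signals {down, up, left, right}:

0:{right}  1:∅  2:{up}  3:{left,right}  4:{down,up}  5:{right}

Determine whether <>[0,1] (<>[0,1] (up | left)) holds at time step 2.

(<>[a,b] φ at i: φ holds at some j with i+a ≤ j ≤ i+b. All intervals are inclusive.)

Check <>[0,1] (up | left) at each j in [2,3]:
  j=2: holds (witness at 2)
  j=3: holds (witness at 3)
Found at j=2 → formula holds.

Holds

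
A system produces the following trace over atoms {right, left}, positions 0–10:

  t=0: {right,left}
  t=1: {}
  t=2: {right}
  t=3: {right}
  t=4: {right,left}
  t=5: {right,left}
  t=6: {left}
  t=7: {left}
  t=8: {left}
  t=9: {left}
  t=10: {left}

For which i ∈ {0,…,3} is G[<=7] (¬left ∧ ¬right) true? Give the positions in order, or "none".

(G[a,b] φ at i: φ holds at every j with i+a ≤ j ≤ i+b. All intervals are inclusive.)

none

Evaluate at each i in [0,3]:
  i=0: ✗ (fails at j=0)
  i=1: ✗ (fails at j=2)
  i=2: ✗ (fails at j=2)
  i=3: ✗ (fails at j=3)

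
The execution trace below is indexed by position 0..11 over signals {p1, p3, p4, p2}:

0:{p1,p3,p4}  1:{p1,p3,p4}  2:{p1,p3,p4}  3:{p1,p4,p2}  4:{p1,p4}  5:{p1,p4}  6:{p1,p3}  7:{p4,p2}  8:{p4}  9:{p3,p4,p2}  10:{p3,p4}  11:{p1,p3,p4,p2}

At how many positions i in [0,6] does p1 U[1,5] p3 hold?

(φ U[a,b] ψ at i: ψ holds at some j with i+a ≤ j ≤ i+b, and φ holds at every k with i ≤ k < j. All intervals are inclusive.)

Evaluate at each i in [0,6]:
  i=0: ✓ (rhs at j=1; lhs holds on [0,0])
  i=1: ✓ (rhs at j=2; lhs holds on [1,1])
  i=2: ✓ (rhs at j=6; lhs holds on [2,5])
  i=3: ✓ (rhs at j=6; lhs holds on [3,5])
  i=4: ✓ (rhs at j=6; lhs holds on [4,5])
  i=5: ✓ (rhs at j=6; lhs holds on [5,5])
  i=6: ✗ (lhs fails at k=7 before rhs at j=9)
Positions where it holds: {0, 1, 2, 3, 4, 5} → 6.

6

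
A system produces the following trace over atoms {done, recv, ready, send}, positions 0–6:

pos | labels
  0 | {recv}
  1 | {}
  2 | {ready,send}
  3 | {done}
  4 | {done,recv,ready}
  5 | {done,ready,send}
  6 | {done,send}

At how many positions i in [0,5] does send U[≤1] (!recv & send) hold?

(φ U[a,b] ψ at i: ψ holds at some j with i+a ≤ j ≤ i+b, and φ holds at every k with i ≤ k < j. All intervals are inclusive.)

Evaluate at each i in [0,5]:
  i=0: ✗ (no rhs in [0,1])
  i=1: ✗ (lhs fails at k=1 before rhs at j=2)
  i=2: ✓ (rhs at j=2)
  i=3: ✗ (no rhs in [3,4])
  i=4: ✗ (lhs fails at k=4 before rhs at j=5)
  i=5: ✓ (rhs at j=5)
Positions where it holds: {2, 5} → 2.

2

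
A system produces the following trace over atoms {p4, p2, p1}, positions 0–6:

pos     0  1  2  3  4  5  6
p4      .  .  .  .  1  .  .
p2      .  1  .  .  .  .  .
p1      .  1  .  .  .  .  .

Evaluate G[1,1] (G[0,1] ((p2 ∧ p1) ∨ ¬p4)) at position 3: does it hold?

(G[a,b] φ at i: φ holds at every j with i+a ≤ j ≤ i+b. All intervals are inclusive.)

No

Check G[0,1] ((p2 ∧ p1) ∨ ¬p4) at every j in [4,4]:
  j=4: fails at 4
Fails at j=4 → formula fails.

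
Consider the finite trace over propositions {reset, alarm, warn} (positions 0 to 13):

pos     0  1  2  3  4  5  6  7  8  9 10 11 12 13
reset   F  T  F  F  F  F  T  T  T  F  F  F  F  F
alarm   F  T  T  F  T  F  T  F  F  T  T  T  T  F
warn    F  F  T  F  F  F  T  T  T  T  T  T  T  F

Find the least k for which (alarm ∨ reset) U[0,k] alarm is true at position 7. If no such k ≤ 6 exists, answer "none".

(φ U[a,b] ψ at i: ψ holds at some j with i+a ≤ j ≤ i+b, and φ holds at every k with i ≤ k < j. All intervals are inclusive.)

Need earliest j ≥ 7 with alarm, and (alarm ∨ reset) at every k in [7,j-1].
  j=7: rhs fails.
  j=8: rhs fails.
  j=9: rhs holds; lhs holds on [7,8]. k = 2.

2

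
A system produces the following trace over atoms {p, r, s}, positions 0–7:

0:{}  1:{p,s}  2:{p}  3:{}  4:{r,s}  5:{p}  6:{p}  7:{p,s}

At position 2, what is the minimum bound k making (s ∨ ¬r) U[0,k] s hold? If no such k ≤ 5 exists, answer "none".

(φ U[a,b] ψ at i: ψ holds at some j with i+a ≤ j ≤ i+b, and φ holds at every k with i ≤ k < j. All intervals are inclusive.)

Need earliest j ≥ 2 with s, and (s ∨ ¬r) at every k in [2,j-1].
  j=2: rhs fails.
  j=3: rhs fails.
  j=4: rhs holds; lhs holds on [2,3]. k = 2.

2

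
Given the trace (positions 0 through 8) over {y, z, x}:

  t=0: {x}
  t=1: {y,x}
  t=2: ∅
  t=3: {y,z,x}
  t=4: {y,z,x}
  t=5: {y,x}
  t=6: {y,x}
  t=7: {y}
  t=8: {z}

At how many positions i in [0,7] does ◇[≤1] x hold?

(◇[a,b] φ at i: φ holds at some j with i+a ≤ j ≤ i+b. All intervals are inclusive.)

Evaluate at each i in [0,7]:
  i=0: ✓ (witness j=0)
  i=1: ✓ (witness j=1)
  i=2: ✓ (witness j=3)
  i=3: ✓ (witness j=3)
  i=4: ✓ (witness j=4)
  i=5: ✓ (witness j=5)
  i=6: ✓ (witness j=6)
  i=7: ✗ (none in [7,8])
Positions where it holds: {0, 1, 2, 3, 4, 5, 6} → 7.

7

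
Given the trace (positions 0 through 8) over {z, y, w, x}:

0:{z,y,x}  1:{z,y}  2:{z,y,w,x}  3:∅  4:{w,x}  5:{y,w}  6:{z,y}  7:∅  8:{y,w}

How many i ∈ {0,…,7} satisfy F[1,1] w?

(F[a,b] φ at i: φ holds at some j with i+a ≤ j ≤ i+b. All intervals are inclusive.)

4

Evaluate at each i in [0,7]:
  i=0: ✗ (none in [1,1])
  i=1: ✓ (witness j=2)
  i=2: ✗ (none in [3,3])
  i=3: ✓ (witness j=4)
  i=4: ✓ (witness j=5)
  i=5: ✗ (none in [6,6])
  i=6: ✗ (none in [7,7])
  i=7: ✓ (witness j=8)
Positions where it holds: {1, 3, 4, 7} → 4.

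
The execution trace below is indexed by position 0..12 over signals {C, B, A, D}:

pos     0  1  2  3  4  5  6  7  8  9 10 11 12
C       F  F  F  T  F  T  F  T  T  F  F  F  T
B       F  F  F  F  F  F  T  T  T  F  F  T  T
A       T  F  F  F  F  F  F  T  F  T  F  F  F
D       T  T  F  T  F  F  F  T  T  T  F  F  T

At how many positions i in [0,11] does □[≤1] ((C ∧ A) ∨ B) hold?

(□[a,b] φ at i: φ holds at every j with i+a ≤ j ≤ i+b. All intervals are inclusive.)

Evaluate at each i in [0,11]:
  i=0: ✗ (fails at j=0)
  i=1: ✗ (fails at j=1)
  i=2: ✗ (fails at j=2)
  i=3: ✗ (fails at j=3)
  i=4: ✗ (fails at j=4)
  i=5: ✗ (fails at j=5)
  i=6: ✓ (all of [6,7])
  i=7: ✓ (all of [7,8])
  i=8: ✗ (fails at j=9)
  i=9: ✗ (fails at j=9)
  i=10: ✗ (fails at j=10)
  i=11: ✓ (all of [11,12])
Positions where it holds: {6, 7, 11} → 3.

3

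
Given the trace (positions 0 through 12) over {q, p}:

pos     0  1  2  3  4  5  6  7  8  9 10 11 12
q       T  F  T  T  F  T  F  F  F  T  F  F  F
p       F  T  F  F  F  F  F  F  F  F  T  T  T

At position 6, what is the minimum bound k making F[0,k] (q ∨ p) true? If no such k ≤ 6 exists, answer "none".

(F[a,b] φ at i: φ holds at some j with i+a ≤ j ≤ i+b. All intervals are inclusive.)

Scan j = 6,7,… for (q ∨ p):
  j=6: fails
  j=7: fails
  j=8: fails
  j=9: holds
First hit at j=9, so smallest k = 9-6 = 3.

3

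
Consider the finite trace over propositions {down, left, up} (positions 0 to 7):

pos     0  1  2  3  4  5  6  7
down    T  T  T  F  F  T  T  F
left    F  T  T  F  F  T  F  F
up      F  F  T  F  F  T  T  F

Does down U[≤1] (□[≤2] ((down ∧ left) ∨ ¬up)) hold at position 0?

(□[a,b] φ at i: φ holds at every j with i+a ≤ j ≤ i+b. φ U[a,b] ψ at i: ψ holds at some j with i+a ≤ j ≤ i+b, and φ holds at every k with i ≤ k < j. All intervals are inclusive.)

Need some j in [0,1] with □[≤2] ((down ∧ left) ∨ ¬up), and down at every k in [0,j-1].
  j=0: □[≤2] ((down ∧ left) ∨ ¬up) holds; no prefix to check → satisfied.

Yes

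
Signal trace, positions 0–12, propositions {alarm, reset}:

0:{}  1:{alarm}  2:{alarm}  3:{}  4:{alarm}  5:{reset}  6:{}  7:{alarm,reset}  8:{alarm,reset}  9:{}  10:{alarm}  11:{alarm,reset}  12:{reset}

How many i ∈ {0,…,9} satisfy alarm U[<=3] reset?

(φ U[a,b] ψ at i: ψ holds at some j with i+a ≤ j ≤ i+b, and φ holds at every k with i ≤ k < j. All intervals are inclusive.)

4

Evaluate at each i in [0,9]:
  i=0: ✗ (no rhs in [0,3])
  i=1: ✗ (no rhs in [1,4])
  i=2: ✗ (lhs fails at k=3 before rhs at j=5)
  i=3: ✗ (lhs fails at k=3 before rhs at j=5)
  i=4: ✓ (rhs at j=5; lhs holds on [4,4])
  i=5: ✓ (rhs at j=5)
  i=6: ✗ (lhs fails at k=6 before rhs at j=7)
  i=7: ✓ (rhs at j=7)
  i=8: ✓ (rhs at j=8)
  i=9: ✗ (lhs fails at k=9 before rhs at j=11)
Positions where it holds: {4, 5, 7, 8} → 4.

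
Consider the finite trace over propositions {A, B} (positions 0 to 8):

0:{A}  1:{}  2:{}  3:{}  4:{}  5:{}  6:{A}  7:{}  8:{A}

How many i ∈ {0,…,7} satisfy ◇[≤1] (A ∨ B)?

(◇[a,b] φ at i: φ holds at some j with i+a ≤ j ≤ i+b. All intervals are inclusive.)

Evaluate at each i in [0,7]:
  i=0: ✓ (witness j=0)
  i=1: ✗ (none in [1,2])
  i=2: ✗ (none in [2,3])
  i=3: ✗ (none in [3,4])
  i=4: ✗ (none in [4,5])
  i=5: ✓ (witness j=6)
  i=6: ✓ (witness j=6)
  i=7: ✓ (witness j=8)
Positions where it holds: {0, 5, 6, 7} → 4.

4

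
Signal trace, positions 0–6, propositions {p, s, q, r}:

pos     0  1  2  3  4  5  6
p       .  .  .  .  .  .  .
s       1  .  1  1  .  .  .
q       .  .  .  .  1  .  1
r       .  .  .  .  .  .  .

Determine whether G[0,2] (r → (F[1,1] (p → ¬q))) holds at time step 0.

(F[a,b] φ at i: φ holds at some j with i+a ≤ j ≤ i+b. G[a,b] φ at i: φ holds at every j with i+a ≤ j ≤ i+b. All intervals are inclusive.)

Holds

Check (r → (F[1,1] (p → ¬q))) at every j in [0,2]:
  j=0: antecedent false → ✓
  j=1: antecedent false → ✓
  j=2: antecedent false → ✓
All positions satisfy it → formula holds.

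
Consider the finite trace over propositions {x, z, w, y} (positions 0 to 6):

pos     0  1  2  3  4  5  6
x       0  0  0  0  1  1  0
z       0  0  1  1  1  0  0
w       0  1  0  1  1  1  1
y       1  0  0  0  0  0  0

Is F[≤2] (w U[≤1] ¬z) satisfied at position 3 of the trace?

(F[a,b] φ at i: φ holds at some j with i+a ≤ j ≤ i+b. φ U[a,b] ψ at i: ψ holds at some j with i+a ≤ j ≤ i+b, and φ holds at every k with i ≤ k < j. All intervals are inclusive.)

Check (w U[≤1] ¬z) at each j in [3,5]:
  j=3: fails
  j=4: holds
  j=5: holds
Found at j=4 → formula holds.

Holds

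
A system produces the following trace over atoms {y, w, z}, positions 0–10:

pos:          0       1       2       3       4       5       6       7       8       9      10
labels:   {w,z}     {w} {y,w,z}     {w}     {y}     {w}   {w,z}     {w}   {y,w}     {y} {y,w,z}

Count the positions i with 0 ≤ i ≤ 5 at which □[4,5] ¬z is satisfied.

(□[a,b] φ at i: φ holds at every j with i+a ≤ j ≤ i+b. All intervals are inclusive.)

3

Evaluate at each i in [0,5]:
  i=0: ✓ (all of [4,5])
  i=1: ✗ (fails at j=6)
  i=2: ✗ (fails at j=6)
  i=3: ✓ (all of [7,8])
  i=4: ✓ (all of [8,9])
  i=5: ✗ (fails at j=10)
Positions where it holds: {0, 3, 4} → 3.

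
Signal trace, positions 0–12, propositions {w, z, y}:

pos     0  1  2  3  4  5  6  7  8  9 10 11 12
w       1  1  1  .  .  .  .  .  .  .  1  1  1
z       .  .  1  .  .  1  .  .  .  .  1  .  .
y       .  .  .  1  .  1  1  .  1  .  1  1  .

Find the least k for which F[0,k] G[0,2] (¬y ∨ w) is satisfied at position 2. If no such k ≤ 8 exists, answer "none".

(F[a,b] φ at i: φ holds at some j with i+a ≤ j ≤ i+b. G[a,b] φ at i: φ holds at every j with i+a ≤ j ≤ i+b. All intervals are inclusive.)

Scan j = 2,3,… for G[0,2] (¬y ∨ w):
  j=2: fails
  j=3: fails
  j=4: fails
  j=5: fails
  j=6: fails
  j=7: fails
  j=8: fails
  j=9: holds
First hit at j=9, so smallest k = 9-2 = 7.

7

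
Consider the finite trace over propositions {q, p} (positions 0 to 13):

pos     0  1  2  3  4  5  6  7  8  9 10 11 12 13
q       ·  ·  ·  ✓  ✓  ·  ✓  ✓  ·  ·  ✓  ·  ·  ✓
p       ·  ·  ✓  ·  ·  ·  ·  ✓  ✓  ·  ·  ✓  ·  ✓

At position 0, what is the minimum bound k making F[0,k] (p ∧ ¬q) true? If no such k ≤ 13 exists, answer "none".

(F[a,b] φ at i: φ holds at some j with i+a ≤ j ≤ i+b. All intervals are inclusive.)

2

Scan j = 0,1,… for (p ∧ ¬q):
  j=0: fails
  j=1: fails
  j=2: holds
First hit at j=2, so smallest k = 2-0 = 2.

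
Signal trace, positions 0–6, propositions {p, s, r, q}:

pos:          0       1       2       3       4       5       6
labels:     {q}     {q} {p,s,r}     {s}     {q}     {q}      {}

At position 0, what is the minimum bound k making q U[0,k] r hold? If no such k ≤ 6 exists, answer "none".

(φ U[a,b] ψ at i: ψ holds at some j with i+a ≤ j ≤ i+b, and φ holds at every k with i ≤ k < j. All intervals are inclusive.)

2

Need earliest j ≥ 0 with r, and q at every k in [0,j-1].
  j=0: rhs fails.
  j=1: rhs fails.
  j=2: rhs holds; lhs holds on [0,1]. k = 2.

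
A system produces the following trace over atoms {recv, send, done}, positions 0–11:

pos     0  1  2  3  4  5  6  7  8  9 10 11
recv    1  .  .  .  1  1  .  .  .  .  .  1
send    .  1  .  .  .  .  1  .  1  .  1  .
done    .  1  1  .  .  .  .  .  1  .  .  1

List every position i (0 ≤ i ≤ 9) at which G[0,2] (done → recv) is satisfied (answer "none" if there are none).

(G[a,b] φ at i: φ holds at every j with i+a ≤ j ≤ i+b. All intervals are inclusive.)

Evaluate at each i in [0,9]:
  i=0: ✗ (fails at j=1)
  i=1: ✗ (fails at j=1)
  i=2: ✗ (fails at j=2)
  i=3: ✓ (all of [3,5])
  i=4: ✓ (all of [4,6])
  i=5: ✓ (all of [5,7])
  i=6: ✗ (fails at j=8)
  i=7: ✗ (fails at j=8)
  i=8: ✗ (fails at j=8)
  i=9: ✓ (all of [9,11])

3, 4, 5, 9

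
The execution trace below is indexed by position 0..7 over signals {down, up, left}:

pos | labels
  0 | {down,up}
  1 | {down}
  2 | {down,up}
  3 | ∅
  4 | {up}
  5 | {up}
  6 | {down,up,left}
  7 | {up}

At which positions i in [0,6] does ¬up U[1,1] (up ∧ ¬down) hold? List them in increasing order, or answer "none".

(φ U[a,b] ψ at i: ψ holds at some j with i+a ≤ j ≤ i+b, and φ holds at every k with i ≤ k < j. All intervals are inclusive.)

3

Evaluate at each i in [0,6]:
  i=0: ✗ (no rhs in [1,1])
  i=1: ✗ (no rhs in [2,2])
  i=2: ✗ (no rhs in [3,3])
  i=3: ✓ (rhs at j=4; lhs holds on [3,3])
  i=4: ✗ (lhs fails at k=4 before rhs at j=5)
  i=5: ✗ (no rhs in [6,6])
  i=6: ✗ (lhs fails at k=6 before rhs at j=7)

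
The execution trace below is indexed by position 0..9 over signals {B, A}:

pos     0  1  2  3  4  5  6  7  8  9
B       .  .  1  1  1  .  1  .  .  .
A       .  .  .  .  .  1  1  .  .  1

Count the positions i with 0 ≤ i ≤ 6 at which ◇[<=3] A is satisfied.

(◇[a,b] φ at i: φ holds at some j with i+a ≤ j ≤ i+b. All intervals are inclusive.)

Evaluate at each i in [0,6]:
  i=0: ✗ (none in [0,3])
  i=1: ✗ (none in [1,4])
  i=2: ✓ (witness j=5)
  i=3: ✓ (witness j=5)
  i=4: ✓ (witness j=5)
  i=5: ✓ (witness j=5)
  i=6: ✓ (witness j=6)
Positions where it holds: {2, 3, 4, 5, 6} → 5.

5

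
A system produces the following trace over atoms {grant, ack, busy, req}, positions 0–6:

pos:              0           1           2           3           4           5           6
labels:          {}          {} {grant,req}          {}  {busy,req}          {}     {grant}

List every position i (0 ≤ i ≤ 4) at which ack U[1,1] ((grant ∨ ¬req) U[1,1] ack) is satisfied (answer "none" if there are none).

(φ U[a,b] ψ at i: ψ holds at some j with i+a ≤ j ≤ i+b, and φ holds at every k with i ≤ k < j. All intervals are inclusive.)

Evaluate at each i in [0,4]:
  i=0: ✗ (no rhs in [1,1])
  i=1: ✗ (no rhs in [2,2])
  i=2: ✗ (no rhs in [3,3])
  i=3: ✗ (no rhs in [4,4])
  i=4: ✗ (no rhs in [5,5])

none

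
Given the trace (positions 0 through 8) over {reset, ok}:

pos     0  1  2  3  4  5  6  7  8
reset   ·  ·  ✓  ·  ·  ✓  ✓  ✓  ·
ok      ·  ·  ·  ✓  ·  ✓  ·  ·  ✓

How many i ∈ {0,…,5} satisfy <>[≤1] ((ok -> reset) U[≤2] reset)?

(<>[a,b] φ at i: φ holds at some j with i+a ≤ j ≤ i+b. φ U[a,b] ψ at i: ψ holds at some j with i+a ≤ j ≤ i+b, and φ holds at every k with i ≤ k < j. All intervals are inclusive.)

Evaluate at each i in [0,5]:
  i=0: ✓ (witness j=0)
  i=1: ✓ (witness j=1)
  i=2: ✓ (witness j=2)
  i=3: ✓ (witness j=4)
  i=4: ✓ (witness j=4)
  i=5: ✓ (witness j=5)
Positions where it holds: {0, 1, 2, 3, 4, 5} → 6.

6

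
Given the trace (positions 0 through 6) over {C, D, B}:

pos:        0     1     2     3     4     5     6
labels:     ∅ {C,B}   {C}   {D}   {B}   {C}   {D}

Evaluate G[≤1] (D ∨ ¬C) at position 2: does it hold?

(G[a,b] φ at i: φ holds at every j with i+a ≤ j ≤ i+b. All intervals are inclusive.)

Check (D ∨ ¬C) at every j in [2,3]:
  j=2: false
  j=3: true
Fails at j=2 → formula fails.

False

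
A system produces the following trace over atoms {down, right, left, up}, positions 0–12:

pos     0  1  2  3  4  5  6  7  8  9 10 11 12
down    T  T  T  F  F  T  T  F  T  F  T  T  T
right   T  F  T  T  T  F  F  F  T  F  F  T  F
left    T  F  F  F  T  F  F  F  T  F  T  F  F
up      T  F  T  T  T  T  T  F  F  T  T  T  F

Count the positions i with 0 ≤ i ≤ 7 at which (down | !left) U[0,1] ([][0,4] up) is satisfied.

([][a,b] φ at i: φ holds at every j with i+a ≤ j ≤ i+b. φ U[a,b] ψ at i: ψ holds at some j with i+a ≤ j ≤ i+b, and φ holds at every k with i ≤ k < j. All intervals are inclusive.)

2

Evaluate at each i in [0,7]:
  i=0: ✗ (no rhs in [0,1])
  i=1: ✓ (rhs at j=2; lhs holds on [1,1])
  i=2: ✓ (rhs at j=2)
  i=3: ✗ (no rhs in [3,4])
  i=4: ✗ (no rhs in [4,5])
  i=5: ✗ (no rhs in [5,6])
  i=6: ✗ (no rhs in [6,7])
  i=7: ✗ (no rhs in [7,8])
Positions where it holds: {1, 2} → 2.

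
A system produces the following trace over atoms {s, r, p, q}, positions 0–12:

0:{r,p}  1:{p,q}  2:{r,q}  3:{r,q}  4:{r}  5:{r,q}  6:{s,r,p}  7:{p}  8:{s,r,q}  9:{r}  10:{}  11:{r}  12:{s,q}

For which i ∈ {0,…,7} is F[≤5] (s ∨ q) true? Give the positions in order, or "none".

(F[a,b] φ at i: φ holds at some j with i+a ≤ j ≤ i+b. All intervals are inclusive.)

Evaluate at each i in [0,7]:
  i=0: ✓ (witness j=1)
  i=1: ✓ (witness j=1)
  i=2: ✓ (witness j=2)
  i=3: ✓ (witness j=3)
  i=4: ✓ (witness j=5)
  i=5: ✓ (witness j=5)
  i=6: ✓ (witness j=6)
  i=7: ✓ (witness j=8)

0, 1, 2, 3, 4, 5, 6, 7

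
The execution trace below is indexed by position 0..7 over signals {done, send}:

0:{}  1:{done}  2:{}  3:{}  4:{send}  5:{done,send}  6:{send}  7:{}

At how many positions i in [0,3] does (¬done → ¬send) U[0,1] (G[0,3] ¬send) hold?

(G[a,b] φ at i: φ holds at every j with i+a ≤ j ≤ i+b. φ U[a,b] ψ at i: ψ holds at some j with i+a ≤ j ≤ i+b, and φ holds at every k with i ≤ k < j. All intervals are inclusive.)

Evaluate at each i in [0,3]:
  i=0: ✓ (rhs at j=0)
  i=1: ✗ (no rhs in [1,2])
  i=2: ✗ (no rhs in [2,3])
  i=3: ✗ (no rhs in [3,4])
Positions where it holds: {0} → 1.

1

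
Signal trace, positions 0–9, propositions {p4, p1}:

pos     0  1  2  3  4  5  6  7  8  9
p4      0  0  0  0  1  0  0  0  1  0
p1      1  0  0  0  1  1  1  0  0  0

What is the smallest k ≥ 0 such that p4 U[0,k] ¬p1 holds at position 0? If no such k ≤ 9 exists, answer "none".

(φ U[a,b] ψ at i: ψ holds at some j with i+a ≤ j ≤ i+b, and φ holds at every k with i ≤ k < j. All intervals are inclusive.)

none

Need earliest j ≥ 0 with ¬p1, and p4 at every k in [0,j-1].
  j=0: rhs fails.
  j=1: rhs holds but lhs fails at k=0.
  j=2: rhs holds but lhs fails at k=0.
  j=3: rhs holds but lhs fails at k=0.
  j=4: rhs fails.
  j=5: rhs fails.
  j=6: rhs fails.
  j=7: rhs holds but lhs fails at k=0.
  j=8: rhs holds but lhs fails at k=0.
  j=9: rhs holds but lhs fails at k=0.
No witness within the range → none.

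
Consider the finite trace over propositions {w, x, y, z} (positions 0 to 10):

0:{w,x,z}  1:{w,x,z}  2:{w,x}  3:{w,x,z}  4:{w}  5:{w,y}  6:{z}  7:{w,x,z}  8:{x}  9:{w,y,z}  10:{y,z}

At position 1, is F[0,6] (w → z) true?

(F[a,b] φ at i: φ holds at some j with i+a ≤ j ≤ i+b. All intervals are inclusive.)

Check (w → z) at each j in [1,7]:
  j=1: true
  j=2: false
  j=3: true
  j=4: false
  j=5: false
  j=6: true
  j=7: true
Found at j=1 → formula holds.

True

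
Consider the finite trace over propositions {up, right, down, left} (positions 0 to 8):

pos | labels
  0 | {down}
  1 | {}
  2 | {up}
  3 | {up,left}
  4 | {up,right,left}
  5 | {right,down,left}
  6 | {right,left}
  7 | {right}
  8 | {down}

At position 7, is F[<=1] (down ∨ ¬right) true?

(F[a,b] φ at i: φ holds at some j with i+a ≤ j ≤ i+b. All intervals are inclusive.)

Check (down ∨ ¬right) at each j in [7,8]:
  j=7: false
  j=8: true
Found at j=8 → formula holds.

Yes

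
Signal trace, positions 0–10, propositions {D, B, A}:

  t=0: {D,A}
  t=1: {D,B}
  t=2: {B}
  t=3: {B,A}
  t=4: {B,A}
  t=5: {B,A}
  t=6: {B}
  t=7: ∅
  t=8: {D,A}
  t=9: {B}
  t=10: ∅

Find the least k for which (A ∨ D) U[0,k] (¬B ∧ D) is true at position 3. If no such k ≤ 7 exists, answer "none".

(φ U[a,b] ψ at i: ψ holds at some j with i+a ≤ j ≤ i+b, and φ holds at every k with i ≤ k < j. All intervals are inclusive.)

Need earliest j ≥ 3 with (¬B ∧ D), and (A ∨ D) at every k in [3,j-1].
  j=3: rhs fails.
  j=4: rhs fails.
  j=5: rhs fails.
  j=6: rhs fails.
  j=7: rhs fails.
  j=8: rhs holds but lhs fails at k=6.
  j=9: rhs fails.
  j=10: rhs fails.
No witness within the range → none.

none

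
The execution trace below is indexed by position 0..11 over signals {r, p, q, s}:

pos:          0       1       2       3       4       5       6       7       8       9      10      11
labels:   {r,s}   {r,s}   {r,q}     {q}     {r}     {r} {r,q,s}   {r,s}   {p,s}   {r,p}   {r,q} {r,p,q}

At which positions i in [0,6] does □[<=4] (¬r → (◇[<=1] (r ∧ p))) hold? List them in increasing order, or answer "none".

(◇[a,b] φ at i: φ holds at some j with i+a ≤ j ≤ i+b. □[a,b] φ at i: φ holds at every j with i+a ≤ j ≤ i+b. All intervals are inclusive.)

4, 5, 6

Evaluate at each i in [0,6]:
  i=0: ✗ (fails at j=3)
  i=1: ✗ (fails at j=3)
  i=2: ✗ (fails at j=3)
  i=3: ✗ (fails at j=3)
  i=4: ✓ (all of [4,8])
  i=5: ✓ (all of [5,9])
  i=6: ✓ (all of [6,10])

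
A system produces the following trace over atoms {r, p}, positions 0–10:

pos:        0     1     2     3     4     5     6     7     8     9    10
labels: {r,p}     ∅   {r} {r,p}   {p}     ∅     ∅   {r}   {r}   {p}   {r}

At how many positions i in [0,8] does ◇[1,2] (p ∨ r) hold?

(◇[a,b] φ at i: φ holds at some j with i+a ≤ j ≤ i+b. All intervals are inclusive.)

8

Evaluate at each i in [0,8]:
  i=0: ✓ (witness j=2)
  i=1: ✓ (witness j=2)
  i=2: ✓ (witness j=3)
  i=3: ✓ (witness j=4)
  i=4: ✗ (none in [5,6])
  i=5: ✓ (witness j=7)
  i=6: ✓ (witness j=7)
  i=7: ✓ (witness j=8)
  i=8: ✓ (witness j=9)
Positions where it holds: {0, 1, 2, 3, 5, 6, 7, 8} → 8.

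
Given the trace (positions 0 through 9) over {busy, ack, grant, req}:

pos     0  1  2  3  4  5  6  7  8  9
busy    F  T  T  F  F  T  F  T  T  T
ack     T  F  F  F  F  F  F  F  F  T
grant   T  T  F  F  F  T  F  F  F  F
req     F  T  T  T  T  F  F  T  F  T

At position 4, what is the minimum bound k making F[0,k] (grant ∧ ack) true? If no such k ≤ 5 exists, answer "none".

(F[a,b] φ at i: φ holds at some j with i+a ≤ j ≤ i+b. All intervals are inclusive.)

Scan j = 4,5,… for (grant ∧ ack):
  j=4: fails
  j=5: fails
  j=6: fails
  j=7: fails
  j=8: fails
  j=9: fails
No j in [4,9] satisfies it → none.

none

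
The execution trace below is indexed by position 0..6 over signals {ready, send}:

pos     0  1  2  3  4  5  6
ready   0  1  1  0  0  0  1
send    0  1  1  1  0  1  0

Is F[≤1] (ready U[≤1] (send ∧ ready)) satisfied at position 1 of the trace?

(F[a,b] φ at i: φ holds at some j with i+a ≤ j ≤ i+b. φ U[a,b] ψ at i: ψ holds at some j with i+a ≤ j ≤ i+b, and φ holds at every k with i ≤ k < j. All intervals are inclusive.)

Check (ready U[≤1] (send ∧ ready)) at each j in [1,2]:
  j=1: holds
  j=2: holds
Found at j=1 → formula holds.

Holds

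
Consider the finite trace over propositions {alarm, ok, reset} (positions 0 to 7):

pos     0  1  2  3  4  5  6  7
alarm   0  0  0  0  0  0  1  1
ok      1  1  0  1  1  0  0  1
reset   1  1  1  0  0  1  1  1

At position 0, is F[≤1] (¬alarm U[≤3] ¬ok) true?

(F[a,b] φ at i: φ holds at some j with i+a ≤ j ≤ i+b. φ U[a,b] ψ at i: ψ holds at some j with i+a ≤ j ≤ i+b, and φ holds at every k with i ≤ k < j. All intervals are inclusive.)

Check (¬alarm U[≤3] ¬ok) at each j in [0,1]:
  j=0: holds
  j=1: holds
Found at j=0 → formula holds.

Yes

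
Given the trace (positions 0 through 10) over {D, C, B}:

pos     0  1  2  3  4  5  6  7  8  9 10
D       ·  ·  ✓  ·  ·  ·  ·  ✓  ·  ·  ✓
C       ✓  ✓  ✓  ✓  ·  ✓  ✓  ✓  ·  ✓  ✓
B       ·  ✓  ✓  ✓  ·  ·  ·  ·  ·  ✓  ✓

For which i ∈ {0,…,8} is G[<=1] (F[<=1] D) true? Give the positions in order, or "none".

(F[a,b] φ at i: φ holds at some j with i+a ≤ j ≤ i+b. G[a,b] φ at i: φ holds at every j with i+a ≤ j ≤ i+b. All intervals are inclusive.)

1, 6

Evaluate at each i in [0,8]:
  i=0: ✗ (fails at j=0)
  i=1: ✓ (all of [1,2])
  i=2: ✗ (fails at j=3)
  i=3: ✗ (fails at j=3)
  i=4: ✗ (fails at j=4)
  i=5: ✗ (fails at j=5)
  i=6: ✓ (all of [6,7])
  i=7: ✗ (fails at j=8)
  i=8: ✗ (fails at j=8)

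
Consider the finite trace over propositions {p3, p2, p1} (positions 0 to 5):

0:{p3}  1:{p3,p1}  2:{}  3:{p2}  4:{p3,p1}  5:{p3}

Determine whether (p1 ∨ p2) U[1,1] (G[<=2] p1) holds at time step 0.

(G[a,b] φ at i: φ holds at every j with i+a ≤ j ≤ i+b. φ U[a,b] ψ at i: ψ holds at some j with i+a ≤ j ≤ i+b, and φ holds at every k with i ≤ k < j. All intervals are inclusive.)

No

Need some j in [1,1] with G[<=2] p1, and (p1 ∨ p2) at every k in [0,j-1].
  j=1: G[<=2] p1 — fails at 2.
No j in the window works → until fails.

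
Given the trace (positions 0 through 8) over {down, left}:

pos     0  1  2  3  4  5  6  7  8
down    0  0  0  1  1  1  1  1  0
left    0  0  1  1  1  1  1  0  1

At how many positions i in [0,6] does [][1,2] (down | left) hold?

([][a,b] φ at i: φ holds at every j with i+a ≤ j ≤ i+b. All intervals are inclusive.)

6

Evaluate at each i in [0,6]:
  i=0: ✗ (fails at j=1)
  i=1: ✓ (all of [2,3])
  i=2: ✓ (all of [3,4])
  i=3: ✓ (all of [4,5])
  i=4: ✓ (all of [5,6])
  i=5: ✓ (all of [6,7])
  i=6: ✓ (all of [7,8])
Positions where it holds: {1, 2, 3, 4, 5, 6} → 6.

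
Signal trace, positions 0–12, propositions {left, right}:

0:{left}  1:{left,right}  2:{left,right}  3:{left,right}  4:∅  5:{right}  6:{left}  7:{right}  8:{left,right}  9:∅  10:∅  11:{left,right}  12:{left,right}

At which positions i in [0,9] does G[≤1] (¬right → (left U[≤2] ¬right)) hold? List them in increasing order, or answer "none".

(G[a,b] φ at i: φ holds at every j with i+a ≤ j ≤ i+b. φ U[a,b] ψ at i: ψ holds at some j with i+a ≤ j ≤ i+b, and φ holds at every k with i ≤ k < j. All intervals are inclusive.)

0, 1, 2, 3, 4, 5, 6, 7, 8, 9

Evaluate at each i in [0,9]:
  i=0: ✓ (all of [0,1])
  i=1: ✓ (all of [1,2])
  i=2: ✓ (all of [2,3])
  i=3: ✓ (all of [3,4])
  i=4: ✓ (all of [4,5])
  i=5: ✓ (all of [5,6])
  i=6: ✓ (all of [6,7])
  i=7: ✓ (all of [7,8])
  i=8: ✓ (all of [8,9])
  i=9: ✓ (all of [9,10])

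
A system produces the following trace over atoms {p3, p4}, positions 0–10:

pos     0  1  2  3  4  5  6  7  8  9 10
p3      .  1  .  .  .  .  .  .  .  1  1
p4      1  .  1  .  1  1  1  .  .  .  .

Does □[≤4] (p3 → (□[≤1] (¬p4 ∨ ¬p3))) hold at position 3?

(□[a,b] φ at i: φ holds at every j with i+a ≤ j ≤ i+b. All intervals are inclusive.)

Yes

Check (p3 → (□[≤1] (¬p4 ∨ ¬p3))) at every j in [3,7]:
  j=3: antecedent false → ✓
  j=4: antecedent false → ✓
  j=5: antecedent false → ✓
  j=6: antecedent false → ✓
  j=7: antecedent false → ✓
All positions satisfy it → formula holds.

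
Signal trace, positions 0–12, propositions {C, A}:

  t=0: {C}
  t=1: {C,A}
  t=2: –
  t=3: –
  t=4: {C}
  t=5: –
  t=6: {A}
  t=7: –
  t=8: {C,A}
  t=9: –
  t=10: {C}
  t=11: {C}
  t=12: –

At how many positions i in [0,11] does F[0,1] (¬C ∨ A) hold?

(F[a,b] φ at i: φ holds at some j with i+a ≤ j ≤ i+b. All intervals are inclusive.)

11

Evaluate at each i in [0,11]:
  i=0: ✓ (witness j=1)
  i=1: ✓ (witness j=1)
  i=2: ✓ (witness j=2)
  i=3: ✓ (witness j=3)
  i=4: ✓ (witness j=5)
  i=5: ✓ (witness j=5)
  i=6: ✓ (witness j=6)
  i=7: ✓ (witness j=7)
  i=8: ✓ (witness j=8)
  i=9: ✓ (witness j=9)
  i=10: ✗ (none in [10,11])
  i=11: ✓ (witness j=12)
Positions where it holds: {0, 1, 2, 3, 4, 5, 6, 7, 8, 9, 11} → 11.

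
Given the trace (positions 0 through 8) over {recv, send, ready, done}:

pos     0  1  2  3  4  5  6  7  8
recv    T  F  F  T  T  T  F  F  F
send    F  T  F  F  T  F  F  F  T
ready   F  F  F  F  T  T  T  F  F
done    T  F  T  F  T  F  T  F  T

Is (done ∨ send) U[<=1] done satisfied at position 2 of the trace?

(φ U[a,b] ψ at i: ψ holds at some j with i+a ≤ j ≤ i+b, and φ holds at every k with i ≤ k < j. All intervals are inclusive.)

True

Need some j in [2,3] with done, and (done ∨ send) at every k in [2,j-1].
  j=2: done holds; no prefix to check → satisfied.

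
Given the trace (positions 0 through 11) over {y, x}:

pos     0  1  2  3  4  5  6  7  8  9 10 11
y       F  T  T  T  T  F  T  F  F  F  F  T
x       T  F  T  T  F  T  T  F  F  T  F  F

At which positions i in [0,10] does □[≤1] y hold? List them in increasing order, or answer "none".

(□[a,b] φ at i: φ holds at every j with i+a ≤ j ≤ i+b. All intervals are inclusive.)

1, 2, 3

Evaluate at each i in [0,10]:
  i=0: ✗ (fails at j=0)
  i=1: ✓ (all of [1,2])
  i=2: ✓ (all of [2,3])
  i=3: ✓ (all of [3,4])
  i=4: ✗ (fails at j=5)
  i=5: ✗ (fails at j=5)
  i=6: ✗ (fails at j=7)
  i=7: ✗ (fails at j=7)
  i=8: ✗ (fails at j=8)
  i=9: ✗ (fails at j=9)
  i=10: ✗ (fails at j=10)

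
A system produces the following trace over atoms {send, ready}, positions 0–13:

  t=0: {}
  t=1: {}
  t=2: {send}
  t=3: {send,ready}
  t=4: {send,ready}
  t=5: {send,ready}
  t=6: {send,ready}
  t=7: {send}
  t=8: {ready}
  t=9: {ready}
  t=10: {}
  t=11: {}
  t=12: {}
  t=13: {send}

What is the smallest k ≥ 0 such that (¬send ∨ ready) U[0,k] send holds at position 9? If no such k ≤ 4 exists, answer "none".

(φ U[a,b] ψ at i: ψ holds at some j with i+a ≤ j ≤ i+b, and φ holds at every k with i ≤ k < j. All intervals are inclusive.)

4

Need earliest j ≥ 9 with send, and (¬send ∨ ready) at every k in [9,j-1].
  j=9: rhs fails.
  j=10: rhs fails.
  j=11: rhs fails.
  j=12: rhs fails.
  j=13: rhs holds; lhs holds on [9,12]. k = 4.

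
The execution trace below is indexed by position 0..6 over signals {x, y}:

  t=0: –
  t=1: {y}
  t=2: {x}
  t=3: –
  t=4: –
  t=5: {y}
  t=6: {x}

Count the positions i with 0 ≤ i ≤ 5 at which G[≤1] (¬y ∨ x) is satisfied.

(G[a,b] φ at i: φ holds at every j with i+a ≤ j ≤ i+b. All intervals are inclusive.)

2

Evaluate at each i in [0,5]:
  i=0: ✗ (fails at j=1)
  i=1: ✗ (fails at j=1)
  i=2: ✓ (all of [2,3])
  i=3: ✓ (all of [3,4])
  i=4: ✗ (fails at j=5)
  i=5: ✗ (fails at j=5)
Positions where it holds: {2, 3} → 2.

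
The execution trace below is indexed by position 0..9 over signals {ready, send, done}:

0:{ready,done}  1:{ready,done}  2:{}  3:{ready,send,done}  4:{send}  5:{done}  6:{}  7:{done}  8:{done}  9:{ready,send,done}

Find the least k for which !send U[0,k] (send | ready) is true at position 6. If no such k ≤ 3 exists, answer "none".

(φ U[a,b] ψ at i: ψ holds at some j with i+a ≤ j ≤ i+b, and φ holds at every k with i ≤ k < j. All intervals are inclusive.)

3

Need earliest j ≥ 6 with (send | ready), and !send at every k in [6,j-1].
  j=6: rhs fails.
  j=7: rhs fails.
  j=8: rhs fails.
  j=9: rhs holds; lhs holds on [6,8]. k = 3.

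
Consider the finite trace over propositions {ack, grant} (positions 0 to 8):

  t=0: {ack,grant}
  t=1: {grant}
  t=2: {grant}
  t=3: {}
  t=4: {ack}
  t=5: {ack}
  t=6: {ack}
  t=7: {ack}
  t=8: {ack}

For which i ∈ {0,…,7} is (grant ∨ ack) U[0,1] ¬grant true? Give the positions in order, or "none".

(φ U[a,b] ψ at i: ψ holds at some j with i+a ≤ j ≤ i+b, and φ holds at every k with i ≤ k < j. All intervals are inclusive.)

2, 3, 4, 5, 6, 7

Evaluate at each i in [0,7]:
  i=0: ✗ (no rhs in [0,1])
  i=1: ✗ (no rhs in [1,2])
  i=2: ✓ (rhs at j=3; lhs holds on [2,2])
  i=3: ✓ (rhs at j=3)
  i=4: ✓ (rhs at j=4)
  i=5: ✓ (rhs at j=5)
  i=6: ✓ (rhs at j=6)
  i=7: ✓ (rhs at j=7)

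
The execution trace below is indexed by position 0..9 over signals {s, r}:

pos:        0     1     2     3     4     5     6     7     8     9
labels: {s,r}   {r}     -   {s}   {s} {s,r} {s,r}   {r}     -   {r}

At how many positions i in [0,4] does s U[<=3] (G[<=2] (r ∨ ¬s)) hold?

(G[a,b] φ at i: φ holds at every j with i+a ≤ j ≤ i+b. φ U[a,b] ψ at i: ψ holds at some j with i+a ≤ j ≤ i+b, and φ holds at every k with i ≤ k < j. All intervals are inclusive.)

3

Evaluate at each i in [0,4]:
  i=0: ✓ (rhs at j=0)
  i=1: ✗ (no rhs in [1,4])
  i=2: ✗ (lhs fails at k=2 before rhs at j=5)
  i=3: ✓ (rhs at j=5; lhs holds on [3,4])
  i=4: ✓ (rhs at j=5; lhs holds on [4,4])
Positions where it holds: {0, 3, 4} → 3.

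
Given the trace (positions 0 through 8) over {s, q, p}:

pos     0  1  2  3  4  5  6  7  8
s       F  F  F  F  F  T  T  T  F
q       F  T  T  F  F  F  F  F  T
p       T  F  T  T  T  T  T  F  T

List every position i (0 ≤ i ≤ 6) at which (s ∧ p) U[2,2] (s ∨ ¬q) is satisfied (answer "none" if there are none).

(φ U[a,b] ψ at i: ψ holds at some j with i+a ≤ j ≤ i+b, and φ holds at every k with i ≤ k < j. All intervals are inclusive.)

5

Evaluate at each i in [0,6]:
  i=0: ✗ (no rhs in [2,2])
  i=1: ✗ (lhs fails at k=1 before rhs at j=3)
  i=2: ✗ (lhs fails at k=2 before rhs at j=4)
  i=3: ✗ (lhs fails at k=3 before rhs at j=5)
  i=4: ✗ (lhs fails at k=4 before rhs at j=6)
  i=5: ✓ (rhs at j=7; lhs holds on [5,6])
  i=6: ✗ (no rhs in [8,8])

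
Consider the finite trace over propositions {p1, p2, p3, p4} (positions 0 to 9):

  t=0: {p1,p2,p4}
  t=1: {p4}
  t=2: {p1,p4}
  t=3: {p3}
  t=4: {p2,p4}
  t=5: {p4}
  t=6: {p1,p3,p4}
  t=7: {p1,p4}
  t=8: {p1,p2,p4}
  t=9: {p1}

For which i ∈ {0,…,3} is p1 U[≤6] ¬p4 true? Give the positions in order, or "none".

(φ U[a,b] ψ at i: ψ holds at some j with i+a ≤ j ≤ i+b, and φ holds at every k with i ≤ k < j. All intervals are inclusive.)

Evaluate at each i in [0,3]:
  i=0: ✗ (lhs fails at k=1 before rhs at j=3)
  i=1: ✗ (lhs fails at k=1 before rhs at j=3)
  i=2: ✓ (rhs at j=3; lhs holds on [2,2])
  i=3: ✓ (rhs at j=3)

2, 3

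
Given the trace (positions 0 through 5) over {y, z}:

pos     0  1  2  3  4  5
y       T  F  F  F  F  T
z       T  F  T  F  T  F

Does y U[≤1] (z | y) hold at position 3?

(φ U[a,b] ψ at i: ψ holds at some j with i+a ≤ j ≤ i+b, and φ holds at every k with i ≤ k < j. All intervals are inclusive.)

Need some j in [3,4] with (z | y), and y at every k in [3,j-1].
  j=3: (z | y) false.
  j=4: (z | y) holds, but y fails at k=3 → not this j.
No j in the window works → until fails.

Does not hold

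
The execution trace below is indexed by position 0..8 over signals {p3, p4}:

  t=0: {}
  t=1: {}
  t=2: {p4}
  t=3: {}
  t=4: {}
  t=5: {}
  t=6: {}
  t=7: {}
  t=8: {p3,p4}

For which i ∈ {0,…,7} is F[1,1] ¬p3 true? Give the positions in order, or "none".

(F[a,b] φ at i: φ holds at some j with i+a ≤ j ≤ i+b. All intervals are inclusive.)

0, 1, 2, 3, 4, 5, 6

Evaluate at each i in [0,7]:
  i=0: ✓ (witness j=1)
  i=1: ✓ (witness j=2)
  i=2: ✓ (witness j=3)
  i=3: ✓ (witness j=4)
  i=4: ✓ (witness j=5)
  i=5: ✓ (witness j=6)
  i=6: ✓ (witness j=7)
  i=7: ✗ (none in [8,8])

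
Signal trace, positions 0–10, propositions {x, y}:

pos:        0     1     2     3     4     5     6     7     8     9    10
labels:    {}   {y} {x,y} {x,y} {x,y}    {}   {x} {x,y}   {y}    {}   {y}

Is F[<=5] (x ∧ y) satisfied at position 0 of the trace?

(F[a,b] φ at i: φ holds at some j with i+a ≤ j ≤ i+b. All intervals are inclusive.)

True

Check (x ∧ y) at each j in [0,5]:
  j=0: false
  j=1: false
  j=2: true
  j=3: true
  j=4: true
  j=5: false
Found at j=2 → formula holds.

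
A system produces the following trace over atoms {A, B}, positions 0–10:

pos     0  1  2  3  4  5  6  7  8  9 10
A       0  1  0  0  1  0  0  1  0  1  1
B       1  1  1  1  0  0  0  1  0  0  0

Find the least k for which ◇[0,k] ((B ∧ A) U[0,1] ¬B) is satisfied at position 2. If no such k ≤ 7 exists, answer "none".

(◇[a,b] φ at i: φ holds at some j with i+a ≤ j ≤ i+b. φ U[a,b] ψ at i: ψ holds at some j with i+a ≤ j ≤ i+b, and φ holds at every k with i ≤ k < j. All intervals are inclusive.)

Scan j = 2,3,… for ((B ∧ A) U[0,1] ¬B):
  j=2: fails
  j=3: fails
  j=4: holds
First hit at j=4, so smallest k = 4-2 = 2.

2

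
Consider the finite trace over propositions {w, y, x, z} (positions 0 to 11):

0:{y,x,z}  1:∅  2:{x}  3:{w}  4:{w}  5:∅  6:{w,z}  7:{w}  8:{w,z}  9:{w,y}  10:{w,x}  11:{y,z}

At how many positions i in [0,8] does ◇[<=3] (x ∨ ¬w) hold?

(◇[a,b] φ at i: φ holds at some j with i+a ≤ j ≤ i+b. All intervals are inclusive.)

8

Evaluate at each i in [0,8]:
  i=0: ✓ (witness j=0)
  i=1: ✓ (witness j=1)
  i=2: ✓ (witness j=2)
  i=3: ✓ (witness j=5)
  i=4: ✓ (witness j=5)
  i=5: ✓ (witness j=5)
  i=6: ✗ (none in [6,9])
  i=7: ✓ (witness j=10)
  i=8: ✓ (witness j=10)
Positions where it holds: {0, 1, 2, 3, 4, 5, 7, 8} → 8.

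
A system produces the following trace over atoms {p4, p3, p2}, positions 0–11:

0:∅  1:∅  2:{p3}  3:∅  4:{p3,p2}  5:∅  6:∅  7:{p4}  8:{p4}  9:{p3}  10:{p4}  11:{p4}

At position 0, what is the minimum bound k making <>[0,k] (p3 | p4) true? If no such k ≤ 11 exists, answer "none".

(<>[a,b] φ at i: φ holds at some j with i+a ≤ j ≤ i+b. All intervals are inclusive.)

Scan j = 0,1,… for (p3 | p4):
  j=0: fails
  j=1: fails
  j=2: holds
First hit at j=2, so smallest k = 2-0 = 2.

2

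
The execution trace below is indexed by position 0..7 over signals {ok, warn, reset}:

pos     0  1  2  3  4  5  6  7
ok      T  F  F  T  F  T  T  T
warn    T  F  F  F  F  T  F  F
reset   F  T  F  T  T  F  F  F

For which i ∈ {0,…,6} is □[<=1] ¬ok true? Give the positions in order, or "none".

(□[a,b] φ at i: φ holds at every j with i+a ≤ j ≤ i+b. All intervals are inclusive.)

Evaluate at each i in [0,6]:
  i=0: ✗ (fails at j=0)
  i=1: ✓ (all of [1,2])
  i=2: ✗ (fails at j=3)
  i=3: ✗ (fails at j=3)
  i=4: ✗ (fails at j=5)
  i=5: ✗ (fails at j=5)
  i=6: ✗ (fails at j=6)

1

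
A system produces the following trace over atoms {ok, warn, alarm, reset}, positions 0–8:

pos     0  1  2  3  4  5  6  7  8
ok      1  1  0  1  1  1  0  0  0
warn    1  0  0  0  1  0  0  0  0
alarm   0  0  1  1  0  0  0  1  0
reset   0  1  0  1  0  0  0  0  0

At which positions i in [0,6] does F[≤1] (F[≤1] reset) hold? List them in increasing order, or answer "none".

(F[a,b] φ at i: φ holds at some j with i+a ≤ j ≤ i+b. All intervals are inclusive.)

0, 1, 2, 3

Evaluate at each i in [0,6]:
  i=0: ✓ (witness j=0)
  i=1: ✓ (witness j=1)
  i=2: ✓ (witness j=2)
  i=3: ✓ (witness j=3)
  i=4: ✗ (none in [4,5])
  i=5: ✗ (none in [5,6])
  i=6: ✗ (none in [6,7])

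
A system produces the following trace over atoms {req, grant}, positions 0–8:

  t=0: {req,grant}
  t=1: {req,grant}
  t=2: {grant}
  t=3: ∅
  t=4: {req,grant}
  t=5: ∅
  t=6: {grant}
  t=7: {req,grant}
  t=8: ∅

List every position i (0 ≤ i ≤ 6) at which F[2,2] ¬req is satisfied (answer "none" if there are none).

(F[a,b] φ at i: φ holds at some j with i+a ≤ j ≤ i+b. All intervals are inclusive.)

0, 1, 3, 4, 6

Evaluate at each i in [0,6]:
  i=0: ✓ (witness j=2)
  i=1: ✓ (witness j=3)
  i=2: ✗ (none in [4,4])
  i=3: ✓ (witness j=5)
  i=4: ✓ (witness j=6)
  i=5: ✗ (none in [7,7])
  i=6: ✓ (witness j=8)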